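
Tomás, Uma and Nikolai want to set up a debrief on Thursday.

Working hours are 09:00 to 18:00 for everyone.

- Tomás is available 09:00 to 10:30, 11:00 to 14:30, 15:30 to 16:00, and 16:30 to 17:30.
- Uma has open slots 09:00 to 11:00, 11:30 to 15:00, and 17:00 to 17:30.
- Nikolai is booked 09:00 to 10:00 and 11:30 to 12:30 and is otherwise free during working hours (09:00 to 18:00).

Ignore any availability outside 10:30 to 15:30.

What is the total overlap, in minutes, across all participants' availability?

120 minutes

Nikolai free within 09:00–18:00: 10:00–11:30, 12:30–18:00.
Tomás ∩ Uma: 09:00–10:30, 11:30–14:30, 17:00–17:30.
Tomás ∩ Uma ∩ Nikolai: 10:00–10:30, 12:30–14:30, 17:00–17:30.
Restricted to 10:30–15:30: 12:30–14:30.
Total common minutes: 120.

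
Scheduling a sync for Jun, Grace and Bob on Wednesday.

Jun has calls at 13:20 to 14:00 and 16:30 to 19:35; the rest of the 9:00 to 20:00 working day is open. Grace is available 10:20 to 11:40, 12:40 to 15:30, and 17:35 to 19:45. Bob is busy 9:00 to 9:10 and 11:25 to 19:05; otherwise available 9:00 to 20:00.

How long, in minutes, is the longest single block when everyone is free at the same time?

65 minutes

Jun free within 09:00–20:00: 09:00–13:20, 14:00–16:30, 19:35–20:00.
Bob free within 09:00–20:00: 09:10–11:25, 19:05–20:00.
Jun ∩ Grace: 10:20–11:40, 12:40–13:20, 14:00–15:30, 19:35–19:45.
Jun ∩ Grace ∩ Bob: 10:20–11:25, 19:35–19:45.
Common window lengths: 65, 10 min; longest is 65.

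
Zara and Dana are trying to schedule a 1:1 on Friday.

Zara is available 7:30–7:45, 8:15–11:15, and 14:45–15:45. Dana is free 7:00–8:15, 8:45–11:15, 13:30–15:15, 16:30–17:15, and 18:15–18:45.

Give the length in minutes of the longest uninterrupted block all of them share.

150 minutes

Zara ∩ Dana: 07:30–07:45, 08:45–11:15, 14:45–15:15.
Common window lengths: 15, 150, 30 min; longest is 150.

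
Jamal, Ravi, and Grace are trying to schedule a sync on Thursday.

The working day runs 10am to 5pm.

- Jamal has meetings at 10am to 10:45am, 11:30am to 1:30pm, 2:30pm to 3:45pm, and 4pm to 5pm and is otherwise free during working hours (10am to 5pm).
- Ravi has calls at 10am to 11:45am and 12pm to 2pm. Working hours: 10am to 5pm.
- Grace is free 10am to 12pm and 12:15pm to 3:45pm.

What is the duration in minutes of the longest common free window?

Jamal free within 10:00–17:00: 10:45–11:30, 13:30–14:30, 15:45–16:00.
Ravi free within 10:00–17:00: 11:45–12:00, 14:00–17:00.
Jamal ∩ Ravi: 14:00–14:30, 15:45–16:00.
Jamal ∩ Ravi ∩ Grace: 14:00–14:30.
Single common window of 30 minutes.

30 minutes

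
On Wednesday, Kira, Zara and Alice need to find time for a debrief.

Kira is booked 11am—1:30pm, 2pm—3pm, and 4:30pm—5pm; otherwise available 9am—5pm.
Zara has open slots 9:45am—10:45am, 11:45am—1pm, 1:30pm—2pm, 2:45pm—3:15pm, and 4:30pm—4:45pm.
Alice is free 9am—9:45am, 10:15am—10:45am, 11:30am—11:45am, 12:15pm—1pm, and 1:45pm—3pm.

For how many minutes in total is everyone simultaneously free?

45 minutes

Kira free within 09:00–17:00: 09:00–11:00, 13:30–14:00, 15:00–16:30.
Kira ∩ Zara: 09:45–10:45, 13:30–14:00, 15:00–15:15.
Kira ∩ Zara ∩ Alice: 10:15–10:45, 13:45–14:00.
Total common minutes: 30 + 15 = 45.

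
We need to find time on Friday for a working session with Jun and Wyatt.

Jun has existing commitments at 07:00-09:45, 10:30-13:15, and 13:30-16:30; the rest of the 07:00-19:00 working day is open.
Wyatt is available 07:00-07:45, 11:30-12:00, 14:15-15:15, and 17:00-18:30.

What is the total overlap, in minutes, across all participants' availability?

90 minutes

Jun free within 07:00–19:00: 09:45–10:30, 13:15–13:30, 16:30–19:00.
Jun ∩ Wyatt: 17:00–18:30.
Total common minutes: 90.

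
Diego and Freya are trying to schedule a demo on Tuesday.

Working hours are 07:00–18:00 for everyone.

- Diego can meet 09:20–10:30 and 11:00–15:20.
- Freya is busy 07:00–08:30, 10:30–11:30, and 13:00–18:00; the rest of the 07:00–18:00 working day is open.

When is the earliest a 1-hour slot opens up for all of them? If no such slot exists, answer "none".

Freya free within 07:00–18:00: 08:30–10:30, 11:30–13:00.
Diego ∩ Freya: 09:20–10:30, 11:30–13:00.
Windows ≥ 60 min: 09:20–10:30, 11:30–13:00.
Earliest such window starts at 09:20.

09:20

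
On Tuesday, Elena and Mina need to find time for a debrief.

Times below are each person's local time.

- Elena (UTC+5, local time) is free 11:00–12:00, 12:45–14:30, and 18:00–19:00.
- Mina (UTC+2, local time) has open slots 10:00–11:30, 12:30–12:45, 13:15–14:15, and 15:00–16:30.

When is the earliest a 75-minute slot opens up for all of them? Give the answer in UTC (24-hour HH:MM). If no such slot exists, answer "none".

Elena → UTC: 06:00–07:00, 07:45–09:30, 13:00–14:00.
Mina → UTC: 08:00–09:30, 10:30–10:45, 11:15–12:15, 13:00–14:30.
Elena ∩ Mina: 08:00–09:30, 13:00–14:00.
Windows ≥ 75 min: 08:00–09:30.
Earliest such window starts at 08:00.

08:00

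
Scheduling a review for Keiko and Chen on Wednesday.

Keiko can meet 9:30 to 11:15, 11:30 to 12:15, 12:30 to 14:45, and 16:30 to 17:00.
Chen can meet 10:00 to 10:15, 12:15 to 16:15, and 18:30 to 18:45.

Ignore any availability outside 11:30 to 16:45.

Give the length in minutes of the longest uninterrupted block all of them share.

135 minutes

Keiko ∩ Chen: 10:00–10:15, 12:30–14:45.
Restricted to 11:30–16:45: 12:30–14:45.
Single common window of 135 minutes.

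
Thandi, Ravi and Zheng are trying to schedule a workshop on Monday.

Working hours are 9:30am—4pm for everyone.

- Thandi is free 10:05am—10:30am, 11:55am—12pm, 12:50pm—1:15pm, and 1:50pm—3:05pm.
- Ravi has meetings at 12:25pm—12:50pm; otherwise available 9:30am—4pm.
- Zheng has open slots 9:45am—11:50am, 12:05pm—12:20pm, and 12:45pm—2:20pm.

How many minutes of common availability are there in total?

80 minutes

Ravi free within 09:30–16:00: 09:30–12:25, 12:50–16:00.
Thandi ∩ Ravi: 10:05–10:30, 11:55–12:00, 12:50–13:15, 13:50–15:05.
Thandi ∩ Ravi ∩ Zheng: 10:05–10:30, 12:50–13:15, 13:50–14:20.
Total common minutes: 25 + 25 + 30 = 80.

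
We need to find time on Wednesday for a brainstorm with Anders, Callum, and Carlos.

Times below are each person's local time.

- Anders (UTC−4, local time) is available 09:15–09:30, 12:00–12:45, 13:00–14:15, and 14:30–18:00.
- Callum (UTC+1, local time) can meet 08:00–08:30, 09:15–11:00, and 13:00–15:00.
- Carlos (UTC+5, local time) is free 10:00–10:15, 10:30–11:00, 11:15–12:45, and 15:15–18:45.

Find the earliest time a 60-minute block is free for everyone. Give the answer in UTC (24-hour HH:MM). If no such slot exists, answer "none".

Anders → UTC: 13:15–13:30, 16:00–16:45, 17:00–18:15, 18:30–22:00.
Callum → UTC: 07:00–07:30, 08:15–10:00, 12:00–14:00.
Carlos → UTC: 05:00–05:15, 05:30–06:00, 06:15–07:45, 10:15–13:45.
Anders ∩ Callum: 13:15–13:30.
Anders ∩ Callum ∩ Carlos: 13:15–13:30.
Windows ≥ 60 min: (none).

none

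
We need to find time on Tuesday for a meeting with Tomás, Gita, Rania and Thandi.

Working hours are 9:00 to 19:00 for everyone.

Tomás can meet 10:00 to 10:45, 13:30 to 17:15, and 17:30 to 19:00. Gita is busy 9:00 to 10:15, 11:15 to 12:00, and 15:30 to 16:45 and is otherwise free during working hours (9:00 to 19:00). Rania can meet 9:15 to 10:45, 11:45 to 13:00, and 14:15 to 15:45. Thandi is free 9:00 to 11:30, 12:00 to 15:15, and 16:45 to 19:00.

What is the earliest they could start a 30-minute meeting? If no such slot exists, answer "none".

Gita free within 09:00–19:00: 10:15–11:15, 12:00–15:30, 16:45–19:00.
Tomás ∩ Gita: 10:15–10:45, 13:30–15:30, 16:45–17:15, 17:30–19:00.
Tomás ∩ Gita ∩ Rania: 10:15–10:45, 14:15–15:30.
Tomás ∩ Gita ∩ Rania ∩ Thandi: 10:15–10:45, 14:15–15:15.
Windows ≥ 30 min: 10:15–10:45, 14:15–15:15.
Earliest such window starts at 10:15.

10:15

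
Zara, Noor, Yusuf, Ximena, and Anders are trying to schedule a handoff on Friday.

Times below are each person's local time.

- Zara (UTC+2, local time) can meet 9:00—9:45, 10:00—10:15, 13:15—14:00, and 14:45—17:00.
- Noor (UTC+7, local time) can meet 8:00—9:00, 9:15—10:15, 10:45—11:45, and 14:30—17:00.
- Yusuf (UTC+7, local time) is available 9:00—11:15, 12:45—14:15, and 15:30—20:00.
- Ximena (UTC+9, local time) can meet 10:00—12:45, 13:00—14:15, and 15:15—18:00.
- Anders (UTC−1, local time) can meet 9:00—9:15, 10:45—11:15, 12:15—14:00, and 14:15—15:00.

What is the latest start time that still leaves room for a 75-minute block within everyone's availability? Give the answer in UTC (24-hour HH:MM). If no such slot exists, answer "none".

Zara → UTC: 07:00–07:45, 08:00–08:15, 11:15–12:00, 12:45–15:00.
Noor → UTC: 01:00–02:00, 02:15–03:15, 03:45–04:45, 07:30–10:00.
Yusuf → UTC: 02:00–04:15, 05:45–07:15, 08:30–13:00.
Ximena → UTC: 01:00–03:45, 04:00–05:15, 06:15–09:00.
Anders → UTC: 10:00–10:15, 11:45–12:15, 13:15–15:00, 15:15–16:00.
Zara ∩ Noor: 07:30–07:45, 08:00–08:15.
Zara ∩ Noor ∩ Yusuf: (none).
Zara ∩ Noor ∩ Yusuf ∩ Ximena: (none).
Zara ∩ Noor ∩ Yusuf ∩ Ximena ∩ Anders: (none).
Windows ≥ 75 min: (none).

none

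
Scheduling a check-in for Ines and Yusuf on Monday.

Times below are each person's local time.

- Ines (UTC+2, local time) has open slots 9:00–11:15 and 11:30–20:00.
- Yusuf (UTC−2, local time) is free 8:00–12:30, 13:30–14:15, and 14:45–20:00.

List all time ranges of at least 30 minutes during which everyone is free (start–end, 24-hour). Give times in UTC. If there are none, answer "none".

Ines → UTC: 07:00–09:15, 09:30–18:00.
Yusuf → UTC: 10:00–14:30, 15:30–16:15, 16:45–22:00.
Ines ∩ Yusuf: 10:00–14:30, 15:30–16:15, 16:45–18:00.
Windows ≥ 30 min: 10:00–14:30, 15:30–16:15, 16:45–18:00.

10:00–14:30, 15:30–16:15, 16:45–18:00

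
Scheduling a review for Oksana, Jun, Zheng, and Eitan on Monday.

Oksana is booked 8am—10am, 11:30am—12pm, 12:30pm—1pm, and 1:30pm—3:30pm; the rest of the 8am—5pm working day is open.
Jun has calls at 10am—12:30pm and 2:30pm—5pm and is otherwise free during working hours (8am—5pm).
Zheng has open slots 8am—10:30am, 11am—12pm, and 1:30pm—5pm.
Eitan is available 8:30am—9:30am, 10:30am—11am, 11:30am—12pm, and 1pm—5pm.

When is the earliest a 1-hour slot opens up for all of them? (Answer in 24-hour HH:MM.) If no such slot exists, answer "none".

none

Oksana free within 08:00–17:00: 10:00–11:30, 12:00–12:30, 13:00–13:30, 15:30–17:00.
Jun free within 08:00–17:00: 08:00–10:00, 12:30–14:30.
Oksana ∩ Jun: 13:00–13:30.
Oksana ∩ Jun ∩ Zheng: (none).
Oksana ∩ Jun ∩ Zheng ∩ Eitan: (none).
Windows ≥ 60 min: (none).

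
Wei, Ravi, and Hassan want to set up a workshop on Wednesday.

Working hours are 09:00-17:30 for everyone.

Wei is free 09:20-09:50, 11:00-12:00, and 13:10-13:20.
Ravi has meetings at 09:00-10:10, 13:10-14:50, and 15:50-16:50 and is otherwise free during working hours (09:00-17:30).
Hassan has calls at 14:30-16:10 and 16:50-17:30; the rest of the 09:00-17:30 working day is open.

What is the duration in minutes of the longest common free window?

Ravi free within 09:00–17:30: 10:10–13:10, 14:50–15:50, 16:50–17:30.
Hassan free within 09:00–17:30: 09:00–14:30, 16:10–16:50.
Wei ∩ Ravi: 11:00–12:00.
Wei ∩ Ravi ∩ Hassan: 11:00–12:00.
Single common window of 60 minutes.

60 minutes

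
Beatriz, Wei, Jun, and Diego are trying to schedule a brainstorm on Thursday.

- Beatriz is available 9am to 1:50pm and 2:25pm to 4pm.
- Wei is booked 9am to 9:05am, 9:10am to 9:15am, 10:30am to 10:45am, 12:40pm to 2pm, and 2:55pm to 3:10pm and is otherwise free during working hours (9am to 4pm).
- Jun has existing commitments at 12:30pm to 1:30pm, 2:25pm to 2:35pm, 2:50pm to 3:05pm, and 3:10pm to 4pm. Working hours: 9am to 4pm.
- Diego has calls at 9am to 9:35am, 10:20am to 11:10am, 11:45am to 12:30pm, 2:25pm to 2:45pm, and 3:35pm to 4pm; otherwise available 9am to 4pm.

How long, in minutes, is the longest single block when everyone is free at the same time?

45 minutes

Wei free within 09:00–16:00: 09:05–09:10, 09:15–10:30, 10:45–12:40, 14:00–14:55, 15:10–16:00.
Jun free within 09:00–16:00: 09:00–12:30, 13:30–14:25, 14:35–14:50, 15:05–15:10.
Diego free within 09:00–16:00: 09:35–10:20, 11:10–11:45, 12:30–14:25, 14:45–15:35.
Beatriz ∩ Wei: 09:05–09:10, 09:15–10:30, 10:45–12:40, 14:25–14:55, 15:10–16:00.
Beatriz ∩ Wei ∩ Jun: 09:05–09:10, 09:15–10:30, 10:45–12:30, 14:35–14:50.
Beatriz ∩ Wei ∩ Jun ∩ Diego: 09:35–10:20, 11:10–11:45, 14:45–14:50.
Common window lengths: 45, 35, 5 min; longest is 45.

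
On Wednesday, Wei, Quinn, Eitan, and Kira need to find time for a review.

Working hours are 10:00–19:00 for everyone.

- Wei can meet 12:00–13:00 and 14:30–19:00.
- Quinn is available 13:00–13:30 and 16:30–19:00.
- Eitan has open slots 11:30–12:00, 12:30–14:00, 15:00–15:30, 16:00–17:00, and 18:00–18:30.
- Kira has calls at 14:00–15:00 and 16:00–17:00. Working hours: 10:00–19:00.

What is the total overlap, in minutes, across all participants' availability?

30 minutes

Kira free within 10:00–19:00: 10:00–14:00, 15:00–16:00, 17:00–19:00.
Wei ∩ Quinn: 16:30–19:00.
Wei ∩ Quinn ∩ Eitan: 16:30–17:00, 18:00–18:30.
Wei ∩ Quinn ∩ Eitan ∩ Kira: 18:00–18:30.
Total common minutes: 30.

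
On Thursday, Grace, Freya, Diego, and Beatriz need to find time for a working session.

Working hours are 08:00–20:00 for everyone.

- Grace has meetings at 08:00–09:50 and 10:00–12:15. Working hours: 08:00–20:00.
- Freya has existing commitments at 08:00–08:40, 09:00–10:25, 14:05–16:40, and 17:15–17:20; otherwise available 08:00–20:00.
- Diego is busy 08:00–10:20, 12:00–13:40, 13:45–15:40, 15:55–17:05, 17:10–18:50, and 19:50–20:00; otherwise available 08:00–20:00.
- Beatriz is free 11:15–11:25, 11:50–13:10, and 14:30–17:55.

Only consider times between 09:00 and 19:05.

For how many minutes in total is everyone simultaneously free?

Grace free within 08:00–20:00: 09:50–10:00, 12:15–20:00.
Freya free within 08:00–20:00: 08:40–09:00, 10:25–14:05, 16:40–17:15, 17:20–20:00.
Diego free within 08:00–20:00: 10:20–12:00, 13:40–13:45, 15:40–15:55, 17:05–17:10, 18:50–19:50.
Grace ∩ Freya: 12:15–14:05, 16:40–17:15, 17:20–20:00.
Grace ∩ Freya ∩ Diego: 13:40–13:45, 17:05–17:10, 18:50–19:50.
Grace ∩ Freya ∩ Diego ∩ Beatriz: 17:05–17:10.
Restricted to 09:00–19:05: 17:05–17:10.
Total common minutes: 5.

5 minutes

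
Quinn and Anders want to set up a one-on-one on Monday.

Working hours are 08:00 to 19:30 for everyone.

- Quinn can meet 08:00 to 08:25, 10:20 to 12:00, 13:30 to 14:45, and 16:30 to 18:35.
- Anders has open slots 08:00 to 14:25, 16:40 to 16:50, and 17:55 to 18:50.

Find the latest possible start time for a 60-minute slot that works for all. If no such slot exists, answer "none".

Quinn ∩ Anders: 08:00–08:25, 10:20–12:00, 13:30–14:25, 16:40–16:50, 17:55–18:35.
Windows ≥ 60 min: 10:20–12:00.
Latest start in the last window 10:20–12:00 is 12:00 − 60 min = 11:00.

11:00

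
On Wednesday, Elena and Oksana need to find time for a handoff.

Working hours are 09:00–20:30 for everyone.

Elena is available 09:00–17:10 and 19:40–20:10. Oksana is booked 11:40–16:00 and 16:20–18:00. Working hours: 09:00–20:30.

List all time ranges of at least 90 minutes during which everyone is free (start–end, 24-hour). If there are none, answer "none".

09:00–11:40

Oksana free within 09:00–20:30: 09:00–11:40, 16:00–16:20, 18:00–20:30.
Elena ∩ Oksana: 09:00–11:40, 16:00–16:20, 19:40–20:10.
Windows ≥ 90 min: 09:00–11:40.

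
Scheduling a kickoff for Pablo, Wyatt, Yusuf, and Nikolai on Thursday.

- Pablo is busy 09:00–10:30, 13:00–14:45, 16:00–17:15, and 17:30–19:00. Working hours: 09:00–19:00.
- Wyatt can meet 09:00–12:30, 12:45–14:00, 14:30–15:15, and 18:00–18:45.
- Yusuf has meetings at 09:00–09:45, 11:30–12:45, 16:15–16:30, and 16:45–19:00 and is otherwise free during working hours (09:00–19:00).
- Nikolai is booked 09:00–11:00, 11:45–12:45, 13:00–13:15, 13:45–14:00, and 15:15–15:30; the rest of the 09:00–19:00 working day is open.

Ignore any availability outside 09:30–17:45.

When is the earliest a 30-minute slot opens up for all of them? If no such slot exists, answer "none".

11:00

Pablo free within 09:00–19:00: 10:30–13:00, 14:45–16:00, 17:15–17:30.
Yusuf free within 09:00–19:00: 09:45–11:30, 12:45–16:15, 16:30–16:45.
Nikolai free within 09:00–19:00: 11:00–11:45, 12:45–13:00, 13:15–13:45, 14:00–15:15, 15:30–19:00.
Pablo ∩ Wyatt: 10:30–12:30, 12:45–13:00, 14:45–15:15.
Pablo ∩ Wyatt ∩ Yusuf: 10:30–11:30, 12:45–13:00, 14:45–15:15.
Pablo ∩ Wyatt ∩ Yusuf ∩ Nikolai: 11:00–11:30, 12:45–13:00, 14:45–15:15.
Restricted to 09:30–17:45: 11:00–11:30, 12:45–13:00, 14:45–15:15.
Windows ≥ 30 min: 11:00–11:30, 14:45–15:15.
Earliest such window starts at 11:00.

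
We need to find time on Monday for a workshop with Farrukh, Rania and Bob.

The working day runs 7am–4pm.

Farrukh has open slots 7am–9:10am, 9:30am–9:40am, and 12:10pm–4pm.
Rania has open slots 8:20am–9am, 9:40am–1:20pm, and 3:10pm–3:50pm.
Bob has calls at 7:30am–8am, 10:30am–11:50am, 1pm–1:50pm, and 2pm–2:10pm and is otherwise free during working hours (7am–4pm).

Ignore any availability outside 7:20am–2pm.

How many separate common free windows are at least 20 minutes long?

Bob free within 07:00–16:00: 07:00–07:30, 08:00–10:30, 11:50–13:00, 13:50–14:00, 14:10–16:00.
Farrukh ∩ Rania: 08:20–09:00, 12:10–13:20, 15:10–15:50.
Farrukh ∩ Rania ∩ Bob: 08:20–09:00, 12:10–13:00, 15:10–15:50.
Restricted to 07:20–14:00: 08:20–09:00, 12:10–13:00.
Windows ≥ 20 min: 08:20–09:00, 12:10–13:00.
That's 2 windows.

2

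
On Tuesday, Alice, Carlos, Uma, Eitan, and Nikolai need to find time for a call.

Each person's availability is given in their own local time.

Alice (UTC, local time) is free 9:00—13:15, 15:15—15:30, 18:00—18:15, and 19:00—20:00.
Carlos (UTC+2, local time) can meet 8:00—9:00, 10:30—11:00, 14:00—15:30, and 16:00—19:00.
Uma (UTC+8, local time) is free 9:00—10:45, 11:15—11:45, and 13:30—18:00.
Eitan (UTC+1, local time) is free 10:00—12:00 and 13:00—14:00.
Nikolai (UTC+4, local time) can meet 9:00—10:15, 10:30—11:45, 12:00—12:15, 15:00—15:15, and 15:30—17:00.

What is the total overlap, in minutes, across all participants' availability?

0 minutes

Alice → UTC: 09:00–13:15, 15:15–15:30, 18:00–18:15, 19:00–20:00.
Carlos → UTC: 06:00–07:00, 08:30–09:00, 12:00–13:30, 14:00–17:00.
Uma → UTC: 01:00–02:45, 03:15–03:45, 05:30–10:00.
Eitan → UTC: 09:00–11:00, 12:00–13:00.
Nikolai → UTC: 05:00–06:15, 06:30–07:45, 08:00–08:15, 11:00–11:15, 11:30–13:00.
Alice ∩ Carlos: 12:00–13:15, 15:15–15:30.
Alice ∩ Carlos ∩ Uma: (none).
Alice ∩ Carlos ∩ Uma ∩ Eitan: (none).
Alice ∩ Carlos ∩ Uma ∩ Eitan ∩ Nikolai: (none).
Total common minutes: 0.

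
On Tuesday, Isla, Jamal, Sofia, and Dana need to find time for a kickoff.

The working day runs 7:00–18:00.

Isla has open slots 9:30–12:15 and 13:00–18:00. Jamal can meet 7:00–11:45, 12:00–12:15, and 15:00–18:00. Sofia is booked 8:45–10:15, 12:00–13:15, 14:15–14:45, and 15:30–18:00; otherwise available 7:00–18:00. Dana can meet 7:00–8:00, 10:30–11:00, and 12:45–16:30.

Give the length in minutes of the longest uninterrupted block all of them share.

Sofia free within 07:00–18:00: 07:00–08:45, 10:15–12:00, 13:15–14:15, 14:45–15:30.
Isla ∩ Jamal: 09:30–11:45, 12:00–12:15, 15:00–18:00.
Isla ∩ Jamal ∩ Sofia: 10:15–11:45, 15:00–15:30.
Isla ∩ Jamal ∩ Sofia ∩ Dana: 10:30–11:00, 15:00–15:30.
Common window lengths: 30, 30 min; longest is 30.

30 minutes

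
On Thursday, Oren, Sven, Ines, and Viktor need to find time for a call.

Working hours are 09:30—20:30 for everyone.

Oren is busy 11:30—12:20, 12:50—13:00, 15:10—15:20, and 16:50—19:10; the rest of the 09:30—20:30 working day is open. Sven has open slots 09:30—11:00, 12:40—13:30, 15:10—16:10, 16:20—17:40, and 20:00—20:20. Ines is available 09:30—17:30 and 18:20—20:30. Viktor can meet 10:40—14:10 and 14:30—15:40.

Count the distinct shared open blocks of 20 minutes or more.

Oren free within 09:30–20:30: 09:30–11:30, 12:20–12:50, 13:00–15:10, 15:20–16:50, 19:10–20:30.
Oren ∩ Sven: 09:30–11:00, 12:40–12:50, 13:00–13:30, 15:20–16:10, 16:20–16:50, 20:00–20:20.
Oren ∩ Sven ∩ Ines: 09:30–11:00, 12:40–12:50, 13:00–13:30, 15:20–16:10, 16:20–16:50, 20:00–20:20.
Oren ∩ Sven ∩ Ines ∩ Viktor: 10:40–11:00, 12:40–12:50, 13:00–13:30, 15:20–15:40.
Windows ≥ 20 min: 10:40–11:00, 13:00–13:30, 15:20–15:40.
That's 3 windows.

3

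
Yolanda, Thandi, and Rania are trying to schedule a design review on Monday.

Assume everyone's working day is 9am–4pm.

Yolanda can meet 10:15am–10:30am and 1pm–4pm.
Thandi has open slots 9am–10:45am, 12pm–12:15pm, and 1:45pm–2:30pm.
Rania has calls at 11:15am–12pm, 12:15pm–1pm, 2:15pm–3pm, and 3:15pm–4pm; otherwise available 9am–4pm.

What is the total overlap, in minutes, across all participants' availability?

45 minutes

Rania free within 09:00–16:00: 09:00–11:15, 12:00–12:15, 13:00–14:15, 15:00–15:15.
Yolanda ∩ Thandi: 10:15–10:30, 13:45–14:30.
Yolanda ∩ Thandi ∩ Rania: 10:15–10:30, 13:45–14:15.
Total common minutes: 15 + 30 = 45.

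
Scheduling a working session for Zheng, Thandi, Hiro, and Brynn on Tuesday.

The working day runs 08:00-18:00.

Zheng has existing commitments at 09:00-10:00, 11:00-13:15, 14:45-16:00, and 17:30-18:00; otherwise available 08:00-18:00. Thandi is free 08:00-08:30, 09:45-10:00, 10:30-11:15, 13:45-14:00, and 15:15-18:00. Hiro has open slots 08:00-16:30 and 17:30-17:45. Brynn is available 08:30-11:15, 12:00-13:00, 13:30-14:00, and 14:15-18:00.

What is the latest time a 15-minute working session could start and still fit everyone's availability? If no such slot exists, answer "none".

16:15

Zheng free within 08:00–18:00: 08:00–09:00, 10:00–11:00, 13:15–14:45, 16:00–17:30.
Zheng ∩ Thandi: 08:00–08:30, 10:30–11:00, 13:45–14:00, 16:00–17:30.
Zheng ∩ Thandi ∩ Hiro: 08:00–08:30, 10:30–11:00, 13:45–14:00, 16:00–16:30.
Zheng ∩ Thandi ∩ Hiro ∩ Brynn: 10:30–11:00, 13:45–14:00, 16:00–16:30.
Windows ≥ 15 min: 10:30–11:00, 13:45–14:00, 16:00–16:30.
Latest start in the last window 16:00–16:30 is 16:30 − 15 min = 16:15.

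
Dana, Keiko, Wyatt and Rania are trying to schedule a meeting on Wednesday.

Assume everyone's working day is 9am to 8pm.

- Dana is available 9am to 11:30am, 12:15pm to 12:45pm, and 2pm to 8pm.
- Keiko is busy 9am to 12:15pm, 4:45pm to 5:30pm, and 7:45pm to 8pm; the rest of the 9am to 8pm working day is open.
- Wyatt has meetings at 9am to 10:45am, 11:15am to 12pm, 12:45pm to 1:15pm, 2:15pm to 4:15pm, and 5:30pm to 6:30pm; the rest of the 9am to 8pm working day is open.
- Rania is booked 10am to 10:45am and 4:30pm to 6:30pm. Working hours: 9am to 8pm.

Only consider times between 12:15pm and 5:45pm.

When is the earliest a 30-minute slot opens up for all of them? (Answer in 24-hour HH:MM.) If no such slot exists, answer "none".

12:15

Keiko free within 09:00–20:00: 12:15–16:45, 17:30–19:45.
Wyatt free within 09:00–20:00: 10:45–11:15, 12:00–12:45, 13:15–14:15, 16:15–17:30, 18:30–20:00.
Rania free within 09:00–20:00: 09:00–10:00, 10:45–16:30, 18:30–20:00.
Dana ∩ Keiko: 12:15–12:45, 14:00–16:45, 17:30–19:45.
Dana ∩ Keiko ∩ Wyatt: 12:15–12:45, 14:00–14:15, 16:15–16:45, 18:30–19:45.
Dana ∩ Keiko ∩ Wyatt ∩ Rania: 12:15–12:45, 14:00–14:15, 16:15–16:30, 18:30–19:45.
Restricted to 12:15–17:45: 12:15–12:45, 14:00–14:15, 16:15–16:30.
Windows ≥ 30 min: 12:15–12:45.
Earliest such window starts at 12:15.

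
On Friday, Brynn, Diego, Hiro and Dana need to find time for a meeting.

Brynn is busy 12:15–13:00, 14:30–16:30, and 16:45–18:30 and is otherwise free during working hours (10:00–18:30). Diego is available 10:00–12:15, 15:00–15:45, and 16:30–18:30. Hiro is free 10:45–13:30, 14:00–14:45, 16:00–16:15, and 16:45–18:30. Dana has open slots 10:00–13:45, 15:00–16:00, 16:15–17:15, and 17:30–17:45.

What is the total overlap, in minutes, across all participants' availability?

90 minutes

Brynn free within 10:00–18:30: 10:00–12:15, 13:00–14:30, 16:30–16:45.
Brynn ∩ Diego: 10:00–12:15, 16:30–16:45.
Brynn ∩ Diego ∩ Hiro: 10:45–12:15.
Brynn ∩ Diego ∩ Hiro ∩ Dana: 10:45–12:15.
Total common minutes: 90.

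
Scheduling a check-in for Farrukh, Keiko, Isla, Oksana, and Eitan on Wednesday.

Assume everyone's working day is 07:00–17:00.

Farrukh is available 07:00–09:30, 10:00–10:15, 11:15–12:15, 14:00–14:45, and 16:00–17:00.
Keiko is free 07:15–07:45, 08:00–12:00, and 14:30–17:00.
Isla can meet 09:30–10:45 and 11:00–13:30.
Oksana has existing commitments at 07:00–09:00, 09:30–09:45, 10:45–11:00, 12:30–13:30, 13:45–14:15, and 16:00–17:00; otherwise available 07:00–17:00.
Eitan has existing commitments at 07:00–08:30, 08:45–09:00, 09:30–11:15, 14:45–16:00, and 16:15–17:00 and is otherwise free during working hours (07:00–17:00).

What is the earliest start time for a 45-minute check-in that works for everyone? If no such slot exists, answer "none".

Oksana free within 07:00–17:00: 09:00–09:30, 09:45–10:45, 11:00–12:30, 13:30–13:45, 14:15–16:00.
Eitan free within 07:00–17:00: 08:30–08:45, 09:00–09:30, 11:15–14:45, 16:00–16:15.
Farrukh ∩ Keiko: 07:15–07:45, 08:00–09:30, 10:00–10:15, 11:15–12:00, 14:30–14:45, 16:00–17:00.
Farrukh ∩ Keiko ∩ Isla: 10:00–10:15, 11:15–12:00.
Farrukh ∩ Keiko ∩ Isla ∩ Oksana: 10:00–10:15, 11:15–12:00.
Farrukh ∩ Keiko ∩ Isla ∩ Oksana ∩ Eitan: 11:15–12:00.
Windows ≥ 45 min: 11:15–12:00.
Earliest such window starts at 11:15.

11:15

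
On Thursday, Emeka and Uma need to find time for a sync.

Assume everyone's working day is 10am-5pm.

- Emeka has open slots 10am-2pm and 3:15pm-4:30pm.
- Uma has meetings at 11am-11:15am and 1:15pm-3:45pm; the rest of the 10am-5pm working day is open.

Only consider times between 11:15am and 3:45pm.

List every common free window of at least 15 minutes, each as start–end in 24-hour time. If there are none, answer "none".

11:15–13:15

Uma free within 10:00–17:00: 10:00–11:00, 11:15–13:15, 15:45–17:00.
Emeka ∩ Uma: 10:00–11:00, 11:15–13:15, 15:45–16:30.
Restricted to 11:15–15:45: 11:15–13:15.
Windows ≥ 15 min: 11:15–13:15.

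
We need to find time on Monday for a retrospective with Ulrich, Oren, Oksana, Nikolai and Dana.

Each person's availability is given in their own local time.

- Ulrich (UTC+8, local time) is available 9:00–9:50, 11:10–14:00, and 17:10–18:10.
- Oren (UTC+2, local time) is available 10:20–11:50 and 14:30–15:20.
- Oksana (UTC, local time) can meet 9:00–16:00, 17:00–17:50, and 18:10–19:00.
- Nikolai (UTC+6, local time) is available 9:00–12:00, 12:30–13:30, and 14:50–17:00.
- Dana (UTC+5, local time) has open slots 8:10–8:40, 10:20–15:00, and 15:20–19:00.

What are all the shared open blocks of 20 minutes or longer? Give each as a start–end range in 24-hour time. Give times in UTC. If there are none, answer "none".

09:10–09:50

Ulrich → UTC: 01:00–01:50, 03:10–06:00, 09:10–10:10.
Oren → UTC: 08:20–09:50, 12:30–13:20.
Oksana → UTC: 09:00–16:00, 17:00–17:50, 18:10–19:00.
Nikolai → UTC: 03:00–06:00, 06:30–07:30, 08:50–11:00.
Dana → UTC: 03:10–03:40, 05:20–10:00, 10:20–14:00.
Ulrich ∩ Oren: 09:10–09:50.
Ulrich ∩ Oren ∩ Oksana: 09:10–09:50.
Ulrich ∩ Oren ∩ Oksana ∩ Nikolai: 09:10–09:50.
Ulrich ∩ Oren ∩ Oksana ∩ Nikolai ∩ Dana: 09:10–09:50.
Windows ≥ 20 min: 09:10–09:50.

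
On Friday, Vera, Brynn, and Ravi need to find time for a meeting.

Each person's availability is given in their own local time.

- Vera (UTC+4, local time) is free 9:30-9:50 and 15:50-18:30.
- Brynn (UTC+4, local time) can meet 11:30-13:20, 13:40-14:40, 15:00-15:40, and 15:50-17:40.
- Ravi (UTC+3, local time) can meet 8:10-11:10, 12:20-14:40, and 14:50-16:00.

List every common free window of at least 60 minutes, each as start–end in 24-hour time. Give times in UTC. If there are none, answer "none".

11:50–13:00

Vera → UTC: 05:30–05:50, 11:50–14:30.
Brynn → UTC: 07:30–09:20, 09:40–10:40, 11:00–11:40, 11:50–13:40.
Ravi → UTC: 05:10–08:10, 09:20–11:40, 11:50–13:00.
Vera ∩ Brynn: 11:50–13:40.
Vera ∩ Brynn ∩ Ravi: 11:50–13:00.
Windows ≥ 60 min: 11:50–13:00.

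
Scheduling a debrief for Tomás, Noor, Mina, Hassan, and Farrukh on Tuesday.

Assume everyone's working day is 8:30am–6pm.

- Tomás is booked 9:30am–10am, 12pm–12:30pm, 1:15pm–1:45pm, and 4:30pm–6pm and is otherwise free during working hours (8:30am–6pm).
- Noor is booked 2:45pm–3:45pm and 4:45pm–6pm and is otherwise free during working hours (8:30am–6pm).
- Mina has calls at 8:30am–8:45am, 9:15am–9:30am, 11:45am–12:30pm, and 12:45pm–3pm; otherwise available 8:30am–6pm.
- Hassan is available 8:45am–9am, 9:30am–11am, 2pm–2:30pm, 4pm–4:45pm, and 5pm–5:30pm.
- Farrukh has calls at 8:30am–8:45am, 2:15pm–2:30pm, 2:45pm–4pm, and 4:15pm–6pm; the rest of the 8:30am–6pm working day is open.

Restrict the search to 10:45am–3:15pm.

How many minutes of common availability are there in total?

15 minutes

Tomás free within 08:30–18:00: 08:30–09:30, 10:00–12:00, 12:30–13:15, 13:45–16:30.
Noor free within 08:30–18:00: 08:30–14:45, 15:45–16:45.
Mina free within 08:30–18:00: 08:45–09:15, 09:30–11:45, 12:30–12:45, 15:00–18:00.
Farrukh free within 08:30–18:00: 08:45–14:15, 14:30–14:45, 16:00–16:15.
Tomás ∩ Noor: 08:30–09:30, 10:00–12:00, 12:30–13:15, 13:45–14:45, 15:45–16:30.
Tomás ∩ Noor ∩ Mina: 08:45–09:15, 10:00–11:45, 12:30–12:45, 15:45–16:30.
Tomás ∩ Noor ∩ Mina ∩ Hassan: 08:45–09:00, 10:00–11:00, 16:00–16:30.
Tomás ∩ Noor ∩ Mina ∩ Hassan ∩ Farrukh: 08:45–09:00, 10:00–11:00, 16:00–16:15.
Restricted to 10:45–15:15: 10:45–11:00.
Total common minutes: 15.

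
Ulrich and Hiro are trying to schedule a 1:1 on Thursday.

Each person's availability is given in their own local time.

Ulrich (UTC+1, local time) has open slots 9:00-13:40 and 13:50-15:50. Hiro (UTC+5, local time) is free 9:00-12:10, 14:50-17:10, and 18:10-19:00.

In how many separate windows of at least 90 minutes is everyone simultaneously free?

1

Ulrich → UTC: 08:00–12:40, 12:50–14:50.
Hiro → UTC: 04:00–07:10, 09:50–12:10, 13:10–14:00.
Ulrich ∩ Hiro: 09:50–12:10, 13:10–14:00.
Windows ≥ 90 min: 09:50–12:10.
That's 1 window.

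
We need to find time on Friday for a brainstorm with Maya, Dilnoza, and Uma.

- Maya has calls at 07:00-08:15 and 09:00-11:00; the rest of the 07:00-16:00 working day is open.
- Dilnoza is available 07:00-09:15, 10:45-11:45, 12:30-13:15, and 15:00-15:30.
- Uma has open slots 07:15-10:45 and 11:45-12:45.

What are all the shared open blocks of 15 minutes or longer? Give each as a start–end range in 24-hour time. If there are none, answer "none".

Maya free within 07:00–16:00: 08:15–09:00, 11:00–16:00.
Maya ∩ Dilnoza: 08:15–09:00, 11:00–11:45, 12:30–13:15, 15:00–15:30.
Maya ∩ Dilnoza ∩ Uma: 08:15–09:00, 12:30–12:45.
Windows ≥ 15 min: 08:15–09:00, 12:30–12:45.

08:15–09:00, 12:30–12:45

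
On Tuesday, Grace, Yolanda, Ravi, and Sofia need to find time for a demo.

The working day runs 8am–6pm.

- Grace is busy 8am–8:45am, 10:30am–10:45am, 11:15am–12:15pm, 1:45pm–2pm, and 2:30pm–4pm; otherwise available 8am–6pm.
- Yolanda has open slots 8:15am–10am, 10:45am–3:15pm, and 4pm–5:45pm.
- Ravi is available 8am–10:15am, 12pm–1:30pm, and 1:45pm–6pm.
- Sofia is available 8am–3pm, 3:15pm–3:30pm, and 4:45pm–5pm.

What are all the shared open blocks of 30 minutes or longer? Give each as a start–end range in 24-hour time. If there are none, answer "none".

08:45–10:00, 12:15–13:30, 14:00–14:30

Grace free within 08:00–18:00: 08:45–10:30, 10:45–11:15, 12:15–13:45, 14:00–14:30, 16:00–18:00.
Grace ∩ Yolanda: 08:45–10:00, 10:45–11:15, 12:15–13:45, 14:00–14:30, 16:00–17:45.
Grace ∩ Yolanda ∩ Ravi: 08:45–10:00, 12:15–13:30, 14:00–14:30, 16:00–17:45.
Grace ∩ Yolanda ∩ Ravi ∩ Sofia: 08:45–10:00, 12:15–13:30, 14:00–14:30, 16:45–17:00.
Windows ≥ 30 min: 08:45–10:00, 12:15–13:30, 14:00–14:30.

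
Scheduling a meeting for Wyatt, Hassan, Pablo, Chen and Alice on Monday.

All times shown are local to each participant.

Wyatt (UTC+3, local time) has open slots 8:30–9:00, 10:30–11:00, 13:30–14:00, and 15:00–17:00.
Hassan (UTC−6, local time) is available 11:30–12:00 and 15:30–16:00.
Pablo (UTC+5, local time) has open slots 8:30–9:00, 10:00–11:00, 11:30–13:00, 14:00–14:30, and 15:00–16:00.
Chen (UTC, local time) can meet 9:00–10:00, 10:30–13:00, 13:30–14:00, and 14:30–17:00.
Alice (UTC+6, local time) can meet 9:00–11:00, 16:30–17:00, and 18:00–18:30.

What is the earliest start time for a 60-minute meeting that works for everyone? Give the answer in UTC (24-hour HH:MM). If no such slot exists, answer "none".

Wyatt → UTC: 05:30–06:00, 07:30–08:00, 10:30–11:00, 12:00–14:00.
Hassan → UTC: 17:30–18:00, 21:30–22:00.
Pablo → UTC: 03:30–04:00, 05:00–06:00, 06:30–08:00, 09:00–09:30, 10:00–11:00.
Chen → UTC: 09:00–10:00, 10:30–13:00, 13:30–14:00, 14:30–17:00.
Alice → UTC: 03:00–05:00, 10:30–11:00, 12:00–12:30.
Wyatt ∩ Hassan: (none).
Wyatt ∩ Hassan ∩ Pablo: (none).
Wyatt ∩ Hassan ∩ Pablo ∩ Chen: (none).
Wyatt ∩ Hassan ∩ Pablo ∩ Chen ∩ Alice: (none).
Windows ≥ 60 min: (none).

none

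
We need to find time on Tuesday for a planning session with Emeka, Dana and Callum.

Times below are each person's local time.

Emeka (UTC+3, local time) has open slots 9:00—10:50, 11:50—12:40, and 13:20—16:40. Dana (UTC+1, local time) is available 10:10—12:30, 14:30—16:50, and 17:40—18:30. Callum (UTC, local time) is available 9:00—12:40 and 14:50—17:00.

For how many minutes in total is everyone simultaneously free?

Emeka → UTC: 06:00–07:50, 08:50–09:40, 10:20–13:40.
Dana → UTC: 09:10–11:30, 13:30–15:50, 16:40–17:30.
Callum → UTC: 09:00–12:40, 14:50–17:00.
Emeka ∩ Dana: 09:10–09:40, 10:20–11:30, 13:30–13:40.
Emeka ∩ Dana ∩ Callum: 09:10–09:40, 10:20–11:30.
Total common minutes: 30 + 70 = 100.

100 minutes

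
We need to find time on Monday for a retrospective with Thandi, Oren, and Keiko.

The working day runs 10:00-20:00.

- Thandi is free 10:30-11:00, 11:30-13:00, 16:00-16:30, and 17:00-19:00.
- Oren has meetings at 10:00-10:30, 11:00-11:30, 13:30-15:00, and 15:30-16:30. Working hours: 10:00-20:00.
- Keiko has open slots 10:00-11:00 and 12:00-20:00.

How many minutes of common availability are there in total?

210 minutes

Oren free within 10:00–20:00: 10:30–11:00, 11:30–13:30, 15:00–15:30, 16:30–20:00.
Thandi ∩ Oren: 10:30–11:00, 11:30–13:00, 17:00–19:00.
Thandi ∩ Oren ∩ Keiko: 10:30–11:00, 12:00–13:00, 17:00–19:00.
Total common minutes: 30 + 60 + 120 = 210.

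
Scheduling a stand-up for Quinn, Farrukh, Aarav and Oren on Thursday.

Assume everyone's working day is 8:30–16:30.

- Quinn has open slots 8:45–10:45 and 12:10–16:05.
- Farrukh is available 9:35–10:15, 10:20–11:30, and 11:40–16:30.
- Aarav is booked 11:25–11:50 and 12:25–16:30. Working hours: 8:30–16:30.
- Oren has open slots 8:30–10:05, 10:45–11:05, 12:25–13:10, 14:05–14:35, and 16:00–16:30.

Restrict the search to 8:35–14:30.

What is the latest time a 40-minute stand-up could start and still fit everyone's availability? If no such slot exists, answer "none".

none

Aarav free within 08:30–16:30: 08:30–11:25, 11:50–12:25.
Quinn ∩ Farrukh: 09:35–10:15, 10:20–10:45, 12:10–16:05.
Quinn ∩ Farrukh ∩ Aarav: 09:35–10:15, 10:20–10:45, 12:10–12:25.
Quinn ∩ Farrukh ∩ Aarav ∩ Oren: 09:35–10:05.
Restricted to 08:35–14:30: 09:35–10:05.
Windows ≥ 40 min: (none).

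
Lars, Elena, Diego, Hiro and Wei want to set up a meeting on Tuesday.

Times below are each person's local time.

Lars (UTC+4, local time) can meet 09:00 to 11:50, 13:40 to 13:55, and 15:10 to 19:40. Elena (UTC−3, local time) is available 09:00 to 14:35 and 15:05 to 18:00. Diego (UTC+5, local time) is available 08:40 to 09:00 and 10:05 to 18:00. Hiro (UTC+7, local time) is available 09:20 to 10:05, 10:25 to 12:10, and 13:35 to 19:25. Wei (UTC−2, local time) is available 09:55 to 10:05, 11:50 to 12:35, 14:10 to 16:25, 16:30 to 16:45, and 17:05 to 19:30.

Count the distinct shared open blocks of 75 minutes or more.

Lars → UTC: 05:00–07:50, 09:40–09:55, 11:10–15:40.
Elena → UTC: 12:00–17:35, 18:05–21:00.
Diego → UTC: 03:40–04:00, 05:05–13:00.
Hiro → UTC: 02:20–03:05, 03:25–05:10, 06:35–12:25.
Wei → UTC: 11:55–12:05, 13:50–14:35, 16:10–18:25, 18:30–18:45, 19:05–21:30.
Lars ∩ Elena: 12:00–15:40.
Lars ∩ Elena ∩ Diego: 12:00–13:00.
Lars ∩ Elena ∩ Diego ∩ Hiro: 12:00–12:25.
Lars ∩ Elena ∩ Diego ∩ Hiro ∩ Wei: 12:00–12:05.
Windows ≥ 75 min: (none).
That's 0 windows.

0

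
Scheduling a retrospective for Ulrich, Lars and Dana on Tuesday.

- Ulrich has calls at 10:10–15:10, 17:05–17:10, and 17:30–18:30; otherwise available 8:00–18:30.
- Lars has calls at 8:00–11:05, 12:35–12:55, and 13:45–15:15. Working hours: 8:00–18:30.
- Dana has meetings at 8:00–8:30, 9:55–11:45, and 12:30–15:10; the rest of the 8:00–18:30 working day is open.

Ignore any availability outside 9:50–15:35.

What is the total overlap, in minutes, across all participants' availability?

20 minutes

Ulrich free within 08:00–18:30: 08:00–10:10, 15:10–17:05, 17:10–17:30.
Lars free within 08:00–18:30: 11:05–12:35, 12:55–13:45, 15:15–18:30.
Dana free within 08:00–18:30: 08:30–09:55, 11:45–12:30, 15:10–18:30.
Ulrich ∩ Lars: 15:15–17:05, 17:10–17:30.
Ulrich ∩ Lars ∩ Dana: 15:15–17:05, 17:10–17:30.
Restricted to 09:50–15:35: 15:15–15:35.
Total common minutes: 20.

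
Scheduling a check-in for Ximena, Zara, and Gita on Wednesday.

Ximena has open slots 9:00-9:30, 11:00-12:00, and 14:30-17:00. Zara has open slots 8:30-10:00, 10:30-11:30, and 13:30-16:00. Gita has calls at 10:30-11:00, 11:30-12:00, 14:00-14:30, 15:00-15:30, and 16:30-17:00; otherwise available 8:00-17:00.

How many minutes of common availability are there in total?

Gita free within 08:00–17:00: 08:00–10:30, 11:00–11:30, 12:00–14:00, 14:30–15:00, 15:30–16:30.
Ximena ∩ Zara: 09:00–09:30, 11:00–11:30, 14:30–16:00.
Ximena ∩ Zara ∩ Gita: 09:00–09:30, 11:00–11:30, 14:30–15:00, 15:30–16:00.
Total common minutes: 30 + 30 + 30 + 30 = 120.

120 minutes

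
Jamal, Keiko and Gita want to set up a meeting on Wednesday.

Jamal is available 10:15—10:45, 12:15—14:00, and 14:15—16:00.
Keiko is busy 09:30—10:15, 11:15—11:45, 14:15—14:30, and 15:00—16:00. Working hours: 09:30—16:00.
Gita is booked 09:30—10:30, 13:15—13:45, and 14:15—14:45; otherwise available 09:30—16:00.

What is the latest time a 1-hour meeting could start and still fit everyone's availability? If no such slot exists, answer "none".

12:15

Keiko free within 09:30–16:00: 10:15–11:15, 11:45–14:15, 14:30–15:00.
Gita free within 09:30–16:00: 10:30–13:15, 13:45–14:15, 14:45–16:00.
Jamal ∩ Keiko: 10:15–10:45, 12:15–14:00, 14:30–15:00.
Jamal ∩ Keiko ∩ Gita: 10:30–10:45, 12:15–13:15, 13:45–14:00, 14:45–15:00.
Windows ≥ 60 min: 12:15–13:15.
Latest start in the last window 12:15–13:15 is 13:15 − 60 min = 12:15.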